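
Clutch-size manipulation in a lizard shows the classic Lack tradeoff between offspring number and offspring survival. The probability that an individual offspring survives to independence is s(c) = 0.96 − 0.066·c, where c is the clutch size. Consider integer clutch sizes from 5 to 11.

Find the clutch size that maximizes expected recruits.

Expected recruits = c × s(c):
  c=5: 5 × 0.630 = 3.150
  c=6: 6 × 0.564 = 3.384
  c=7: 7 × 0.498 = 3.486
  c=8: 8 × 0.432 = 3.456
  c=9: 9 × 0.366 = 3.294
  c=10: 10 × 0.300 = 3.000
  c=11: 11 × 0.234 = 2.574
Maximum at c = 7 (3.486 recruits).

7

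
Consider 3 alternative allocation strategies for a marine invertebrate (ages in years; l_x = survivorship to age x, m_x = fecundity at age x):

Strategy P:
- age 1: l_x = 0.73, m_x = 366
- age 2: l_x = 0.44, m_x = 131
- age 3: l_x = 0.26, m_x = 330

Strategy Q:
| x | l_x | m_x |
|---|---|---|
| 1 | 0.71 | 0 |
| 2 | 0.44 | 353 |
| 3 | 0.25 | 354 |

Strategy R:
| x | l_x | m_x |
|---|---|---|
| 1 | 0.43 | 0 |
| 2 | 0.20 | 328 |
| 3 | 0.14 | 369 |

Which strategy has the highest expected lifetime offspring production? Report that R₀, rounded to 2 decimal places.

Strategy P: R₀ = 0.73×366 + 0.44×131 + 0.26×330 = 410.6200
Strategy Q: R₀ = 0.71×0 + 0.44×353 + 0.25×354 = 243.8200
Strategy R: R₀ = 0.43×0 + 0.20×328 + 0.14×369 = 117.2600
Highest R₀: strategy P with 410.6200.

410.62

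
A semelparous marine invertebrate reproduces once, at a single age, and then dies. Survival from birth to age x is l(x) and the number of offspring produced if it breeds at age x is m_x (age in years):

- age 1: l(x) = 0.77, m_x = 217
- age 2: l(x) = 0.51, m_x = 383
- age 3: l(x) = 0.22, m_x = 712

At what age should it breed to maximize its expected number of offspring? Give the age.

Expected offspring if breeding at age x = l(x) × m_x:
  age 1: 0.77 × 217 = 167.090
  age 2: 0.51 × 383 = 195.330
  age 3: 0.22 × 712 = 156.640
Maximum at age 2 (195.330).

2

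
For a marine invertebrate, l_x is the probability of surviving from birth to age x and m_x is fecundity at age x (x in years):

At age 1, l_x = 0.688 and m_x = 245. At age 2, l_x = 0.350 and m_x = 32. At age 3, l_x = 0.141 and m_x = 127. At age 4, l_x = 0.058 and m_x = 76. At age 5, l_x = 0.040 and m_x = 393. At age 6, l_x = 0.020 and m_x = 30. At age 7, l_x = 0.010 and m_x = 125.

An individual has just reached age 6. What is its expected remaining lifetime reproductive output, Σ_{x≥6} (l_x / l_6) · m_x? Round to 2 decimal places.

l_6 = 0.020. Conditional survival from age 6 to x is l_x / l_6.
  x=6: (0.020/0.020) × 30 = 30.0000
  x=7: (0.010/0.020) × 125 = 62.5000
Sum = 30.0000 + 62.5000 = 92.5000

92.50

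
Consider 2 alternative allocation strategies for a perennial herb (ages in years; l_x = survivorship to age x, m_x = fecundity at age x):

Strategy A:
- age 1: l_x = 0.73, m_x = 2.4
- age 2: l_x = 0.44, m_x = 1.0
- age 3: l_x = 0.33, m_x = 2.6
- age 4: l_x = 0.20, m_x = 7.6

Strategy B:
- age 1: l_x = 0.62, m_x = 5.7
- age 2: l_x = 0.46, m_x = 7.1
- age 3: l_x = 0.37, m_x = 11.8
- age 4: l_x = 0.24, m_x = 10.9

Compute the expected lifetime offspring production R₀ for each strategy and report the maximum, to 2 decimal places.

Strategy A: R₀ = 0.73×2.4 + 0.44×1.0 + 0.33×2.6 + 0.20×7.6 = 4.5700
Strategy B: R₀ = 0.62×5.7 + 0.46×7.1 + 0.37×11.8 + 0.24×10.9 = 13.7820
Highest R₀: strategy B with 13.7820.

13.78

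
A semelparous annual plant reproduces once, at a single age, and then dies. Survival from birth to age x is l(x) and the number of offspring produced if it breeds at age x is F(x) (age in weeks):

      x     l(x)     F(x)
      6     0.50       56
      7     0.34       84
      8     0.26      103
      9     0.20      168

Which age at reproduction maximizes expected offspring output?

Expected offspring if breeding at age x = l(x) × F(x):
  age 6: 0.50 × 56 = 28.000
  age 7: 0.34 × 84 = 28.560
  age 8: 0.26 × 103 = 26.780
  age 9: 0.20 × 168 = 33.600
Maximum at age 9 (33.600).

9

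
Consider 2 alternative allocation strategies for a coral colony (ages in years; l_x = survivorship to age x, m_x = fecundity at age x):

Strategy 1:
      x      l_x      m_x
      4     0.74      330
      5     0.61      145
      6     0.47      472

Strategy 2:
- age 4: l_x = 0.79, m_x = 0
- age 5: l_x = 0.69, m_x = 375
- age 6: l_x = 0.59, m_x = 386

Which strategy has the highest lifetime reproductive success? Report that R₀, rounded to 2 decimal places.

554.49

Strategy 1: R₀ = 0.74×330 + 0.61×145 + 0.47×472 = 554.4900
Strategy 2: R₀ = 0.79×0 + 0.69×375 + 0.59×386 = 486.4900
Highest R₀: strategy 1 with 554.4900.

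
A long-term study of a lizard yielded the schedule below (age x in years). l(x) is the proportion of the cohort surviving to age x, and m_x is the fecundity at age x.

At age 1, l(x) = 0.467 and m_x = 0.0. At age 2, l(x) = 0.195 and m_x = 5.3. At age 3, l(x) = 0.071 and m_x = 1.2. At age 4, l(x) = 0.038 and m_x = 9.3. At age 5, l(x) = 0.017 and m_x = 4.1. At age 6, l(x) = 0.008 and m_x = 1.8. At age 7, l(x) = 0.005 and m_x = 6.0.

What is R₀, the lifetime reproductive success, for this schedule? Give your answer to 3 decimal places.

R₀ = Σ l(x) m_x:
  age 1: 0.467 × 0.0 = 0.0000
  age 2: 0.195 × 5.3 = 1.0335
  age 3: 0.071 × 1.2 = 0.0852
  age 4: 0.038 × 9.3 = 0.3534
  age 5: 0.017 × 4.1 = 0.0697
  age 6: 0.008 × 1.8 = 0.0144
  age 7: 0.005 × 6.0 = 0.0300
R₀ = 0.0000 + 1.0335 + 0.0852 + 0.3534 + 0.0697 + 0.0144 + 0.0300 = 1.5862

1.586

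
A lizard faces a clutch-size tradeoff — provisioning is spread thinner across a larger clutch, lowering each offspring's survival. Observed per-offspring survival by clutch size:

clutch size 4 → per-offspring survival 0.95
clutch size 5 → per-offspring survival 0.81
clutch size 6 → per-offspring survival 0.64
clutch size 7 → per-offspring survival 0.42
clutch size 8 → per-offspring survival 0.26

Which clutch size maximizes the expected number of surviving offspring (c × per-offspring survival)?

5

Expected surviving offspring = c × s(c):
  c=4: 4 × 0.95 = 3.800
  c=5: 5 × 0.81 = 4.050
  c=6: 6 × 0.64 = 3.840
  c=7: 7 × 0.42 = 2.940
  c=8: 8 × 0.26 = 2.080
Maximum at c = 5 (4.050 surviving offspring).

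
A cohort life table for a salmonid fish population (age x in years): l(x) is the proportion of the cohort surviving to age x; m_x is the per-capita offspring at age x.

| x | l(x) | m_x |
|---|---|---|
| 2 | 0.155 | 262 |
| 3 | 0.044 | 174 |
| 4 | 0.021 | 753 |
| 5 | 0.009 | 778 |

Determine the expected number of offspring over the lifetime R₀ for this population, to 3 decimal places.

R₀ = Σ l(x) m_x:
  age 2: 0.155 × 262 = 40.6100
  age 3: 0.044 × 174 = 7.6560
  age 4: 0.021 × 753 = 15.8130
  age 5: 0.009 × 778 = 7.0020
R₀ = 40.6100 + 7.6560 + 15.8130 + 7.0020 = 71.0810

71.081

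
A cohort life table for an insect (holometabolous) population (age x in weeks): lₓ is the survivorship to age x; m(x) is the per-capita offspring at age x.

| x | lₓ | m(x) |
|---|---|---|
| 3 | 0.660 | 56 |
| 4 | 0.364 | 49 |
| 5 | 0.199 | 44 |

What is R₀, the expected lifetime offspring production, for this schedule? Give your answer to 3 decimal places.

R₀ = Σ lₓ m(x):
  age 3: 0.660 × 56 = 36.9600
  age 4: 0.364 × 49 = 17.8360
  age 5: 0.199 × 44 = 8.7560
R₀ = 36.9600 + 17.8360 + 8.7560 = 63.5520

63.552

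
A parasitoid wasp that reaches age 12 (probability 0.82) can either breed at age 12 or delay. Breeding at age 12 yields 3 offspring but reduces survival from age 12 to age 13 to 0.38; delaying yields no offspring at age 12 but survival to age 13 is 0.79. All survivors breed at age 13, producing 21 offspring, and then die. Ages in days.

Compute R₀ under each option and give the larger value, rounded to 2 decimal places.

13.60

breed at age 12: R₀ = 0.82 × (3 + 0.38 × 21) = 0.82 × 10.9800 = 9.0036
delay to age 13: R₀ = 0.82 × (0.79 × 21) = 0.82 × 16.5900 = 13.6038
Higher: delay to age 13 (13.6038).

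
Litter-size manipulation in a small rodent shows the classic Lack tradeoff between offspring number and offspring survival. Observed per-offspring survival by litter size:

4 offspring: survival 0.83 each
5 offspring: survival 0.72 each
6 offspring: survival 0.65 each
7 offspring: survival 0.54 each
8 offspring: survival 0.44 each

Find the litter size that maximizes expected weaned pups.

6

Expected weaned pups = c × s(c):
  c=4: 4 × 0.83 = 3.320
  c=5: 5 × 0.72 = 3.600
  c=6: 6 × 0.65 = 3.900
  c=7: 7 × 0.54 = 3.780
  c=8: 8 × 0.44 = 3.520
Maximum at c = 6 (3.900 weaned pups).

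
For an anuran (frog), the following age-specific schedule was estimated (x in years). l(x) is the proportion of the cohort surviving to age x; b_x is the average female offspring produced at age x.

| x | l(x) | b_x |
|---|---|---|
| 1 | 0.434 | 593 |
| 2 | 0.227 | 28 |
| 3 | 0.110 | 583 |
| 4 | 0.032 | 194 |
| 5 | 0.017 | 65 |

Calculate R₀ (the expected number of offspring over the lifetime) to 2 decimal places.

335.16

R₀ = Σ l(x) b_x:
  age 1: 0.434 × 593 = 257.3620
  age 2: 0.227 × 28 = 6.3560
  age 3: 0.110 × 583 = 64.1300
  age 4: 0.032 × 194 = 6.2080
  age 5: 0.017 × 65 = 1.1050
R₀ = 257.3620 + 6.3560 + 64.1300 + 6.2080 + 1.1050 = 335.1610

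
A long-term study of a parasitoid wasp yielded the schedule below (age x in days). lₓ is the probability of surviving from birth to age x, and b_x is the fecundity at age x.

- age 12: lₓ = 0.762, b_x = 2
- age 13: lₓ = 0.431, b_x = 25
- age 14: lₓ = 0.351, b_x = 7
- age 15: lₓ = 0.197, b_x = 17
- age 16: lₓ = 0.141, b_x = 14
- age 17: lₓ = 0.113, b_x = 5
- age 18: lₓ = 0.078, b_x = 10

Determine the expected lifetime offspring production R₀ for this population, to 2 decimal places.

R₀ = Σ lₓ b_x:
  age 12: 0.762 × 2 = 1.5240
  age 13: 0.431 × 25 = 10.7750
  age 14: 0.351 × 7 = 2.4570
  age 15: 0.197 × 17 = 3.3490
  age 16: 0.141 × 14 = 1.9740
  age 17: 0.113 × 5 = 0.5650
  age 18: 0.078 × 10 = 0.7800
R₀ = 1.5240 + 10.7750 + 2.4570 + 3.3490 + 1.9740 + 0.5650 + 0.7800 = 21.4240

21.42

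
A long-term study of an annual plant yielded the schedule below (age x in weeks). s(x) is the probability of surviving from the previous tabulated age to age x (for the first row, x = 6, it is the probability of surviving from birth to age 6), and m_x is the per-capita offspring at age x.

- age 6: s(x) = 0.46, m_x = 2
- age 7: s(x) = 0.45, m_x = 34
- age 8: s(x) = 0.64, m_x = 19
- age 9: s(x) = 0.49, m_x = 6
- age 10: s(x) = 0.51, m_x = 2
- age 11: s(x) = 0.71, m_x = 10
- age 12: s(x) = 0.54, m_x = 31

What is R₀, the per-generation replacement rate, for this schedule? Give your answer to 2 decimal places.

Survivorship from birth: l_x = s_6·s_7·…·s_x.
  l_6 = 0.46000
  l_7 = 0.20700
  l_8 = 0.13248
  l_9 = 0.06492
  l_10 = 0.03311
  l_11 = 0.02351
  l_12 = 0.01269
R₀ = Σ l_x m_x:
  age 6: 0.46000 × 2 = 0.9200
  age 7: 0.20700 × 34 = 7.0380
  age 8: 0.13248 × 19 = 2.5171
  age 9: 0.06492 × 6 = 0.3895
  age 10: 0.03311 × 2 = 0.0662
  age 11: 0.02351 × 10 = 0.2351
  age 12: 0.01269 × 31 = 0.3934
R₀ = 0.9200 + 7.0380 + 2.5171 + 0.3895 + 0.0662 + 0.2351 + 0.3934 = 11.5593

11.56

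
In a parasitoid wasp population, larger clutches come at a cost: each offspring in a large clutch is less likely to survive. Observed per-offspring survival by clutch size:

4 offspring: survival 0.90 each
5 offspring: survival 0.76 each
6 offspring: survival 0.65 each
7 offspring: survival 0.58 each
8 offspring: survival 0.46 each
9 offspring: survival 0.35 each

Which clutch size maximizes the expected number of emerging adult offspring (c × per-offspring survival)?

7

Expected emerging adult offspring = c × s(c):
  c=4: 4 × 0.90 = 3.600
  c=5: 5 × 0.76 = 3.800
  c=6: 6 × 0.65 = 3.900
  c=7: 7 × 0.58 = 4.060
  c=8: 8 × 0.46 = 3.680
  c=9: 9 × 0.35 = 3.150
Maximum at c = 7 (4.060 emerging adult offspring).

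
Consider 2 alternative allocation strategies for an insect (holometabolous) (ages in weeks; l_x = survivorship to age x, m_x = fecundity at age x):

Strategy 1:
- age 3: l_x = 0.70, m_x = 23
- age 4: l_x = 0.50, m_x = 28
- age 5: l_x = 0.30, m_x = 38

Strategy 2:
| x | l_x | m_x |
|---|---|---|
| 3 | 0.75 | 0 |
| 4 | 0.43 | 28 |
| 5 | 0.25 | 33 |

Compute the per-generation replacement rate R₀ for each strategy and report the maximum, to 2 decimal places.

Strategy 1: R₀ = 0.70×23 + 0.50×28 + 0.30×38 = 41.5000
Strategy 2: R₀ = 0.75×0 + 0.43×28 + 0.25×33 = 20.2900
Highest R₀: strategy 1 with 41.5000.

41.50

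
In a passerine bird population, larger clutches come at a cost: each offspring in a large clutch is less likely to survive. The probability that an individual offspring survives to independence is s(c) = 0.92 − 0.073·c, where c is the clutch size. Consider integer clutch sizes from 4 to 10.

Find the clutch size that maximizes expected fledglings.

6

Expected fledglings = c × s(c):
  c=4: 4 × 0.628 = 2.512
  c=5: 5 × 0.555 = 2.775
  c=6: 6 × 0.482 = 2.892
  c=7: 7 × 0.409 = 2.863
  c=8: 8 × 0.336 = 2.688
  c=9: 9 × 0.263 = 2.367
  c=10: 10 × 0.190 = 1.900
Maximum at c = 6 (2.892 fledglings).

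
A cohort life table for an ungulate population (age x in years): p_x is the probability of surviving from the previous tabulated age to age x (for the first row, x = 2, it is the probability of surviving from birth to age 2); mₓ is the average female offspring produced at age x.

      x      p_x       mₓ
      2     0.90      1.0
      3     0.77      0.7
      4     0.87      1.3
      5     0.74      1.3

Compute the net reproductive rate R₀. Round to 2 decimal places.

Survivorship from birth: l_x = p_2·p_3·…·p_x.
  l_2 = 0.90000
  l_3 = 0.69300
  l_4 = 0.60291
  l_5 = 0.44615
R₀ = Σ l_x mₓ:
  age 2: 0.90000 × 1.0 = 0.9000
  age 3: 0.69300 × 0.7 = 0.4851
  age 4: 0.60291 × 1.3 = 0.7838
  age 5: 0.44615 × 1.3 = 0.5800
R₀ = 0.9000 + 0.4851 + 0.7838 + 0.5800 = 2.7489

2.75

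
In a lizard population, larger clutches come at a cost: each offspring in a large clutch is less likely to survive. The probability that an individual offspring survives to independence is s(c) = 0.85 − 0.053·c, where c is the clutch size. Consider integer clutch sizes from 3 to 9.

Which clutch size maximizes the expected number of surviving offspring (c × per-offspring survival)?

8

Expected surviving offspring = c × s(c):
  c=3: 3 × 0.691 = 2.073
  c=4: 4 × 0.638 = 2.552
  c=5: 5 × 0.585 = 2.925
  c=6: 6 × 0.532 = 3.192
  c=7: 7 × 0.479 = 3.353
  c=8: 8 × 0.426 = 3.408
  c=9: 9 × 0.373 = 3.357
Maximum at c = 8 (3.408 surviving offspring).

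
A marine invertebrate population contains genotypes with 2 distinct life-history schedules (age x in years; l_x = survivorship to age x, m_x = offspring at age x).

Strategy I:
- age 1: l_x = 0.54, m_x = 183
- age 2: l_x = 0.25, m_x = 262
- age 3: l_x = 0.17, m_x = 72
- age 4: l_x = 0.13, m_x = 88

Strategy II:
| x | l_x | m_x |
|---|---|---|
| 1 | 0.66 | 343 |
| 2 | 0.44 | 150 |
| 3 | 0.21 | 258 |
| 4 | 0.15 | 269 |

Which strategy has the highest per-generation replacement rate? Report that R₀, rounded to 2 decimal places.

386.91

Strategy I: R₀ = 0.54×183 + 0.25×262 + 0.17×72 + 0.13×88 = 188.0000
Strategy II: R₀ = 0.66×343 + 0.44×150 + 0.21×258 + 0.15×269 = 386.9100
Highest R₀: strategy II with 386.9100.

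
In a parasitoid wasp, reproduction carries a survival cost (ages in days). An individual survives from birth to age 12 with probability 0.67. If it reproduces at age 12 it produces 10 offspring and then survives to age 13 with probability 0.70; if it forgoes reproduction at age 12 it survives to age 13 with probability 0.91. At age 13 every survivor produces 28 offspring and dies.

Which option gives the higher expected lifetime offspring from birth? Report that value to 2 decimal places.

19.83

breed at age 12: R₀ = 0.67 × (10 + 0.70 × 28) = 0.67 × 29.6000 = 19.8320
delay to age 13: R₀ = 0.67 × (0.91 × 28) = 0.67 × 25.4800 = 17.0716
Higher: breed at age 12 (19.8320).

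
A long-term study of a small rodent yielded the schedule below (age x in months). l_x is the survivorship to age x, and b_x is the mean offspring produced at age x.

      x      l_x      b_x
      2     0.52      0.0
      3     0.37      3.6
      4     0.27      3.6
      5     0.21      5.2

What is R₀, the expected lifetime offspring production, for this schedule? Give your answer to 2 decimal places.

3.40

R₀ = Σ l_x b_x:
  age 2: 0.52 × 0.0 = 0.0000
  age 3: 0.37 × 3.6 = 1.3320
  age 4: 0.27 × 3.6 = 0.9720
  age 5: 0.21 × 5.2 = 1.0920
R₀ = 0.0000 + 1.3320 + 0.9720 + 1.0920 = 3.3960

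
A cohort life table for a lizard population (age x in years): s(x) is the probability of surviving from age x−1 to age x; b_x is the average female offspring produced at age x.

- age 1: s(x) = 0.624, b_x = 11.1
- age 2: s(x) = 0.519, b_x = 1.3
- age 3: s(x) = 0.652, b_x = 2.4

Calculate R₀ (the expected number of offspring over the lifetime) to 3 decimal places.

Survivorship from birth: l_x = s_1·s_2·…·s_x.
  l_1 = 0.62400
  l_2 = 0.32386
  l_3 = 0.21115
R₀ = Σ l_x b_x:
  age 1: 0.62400 × 11.1 = 6.9264
  age 2: 0.32386 × 1.3 = 0.4210
  age 3: 0.21115 × 2.4 = 0.5068
R₀ = 6.9264 + 0.4210 + 0.5068 = 7.8542

7.854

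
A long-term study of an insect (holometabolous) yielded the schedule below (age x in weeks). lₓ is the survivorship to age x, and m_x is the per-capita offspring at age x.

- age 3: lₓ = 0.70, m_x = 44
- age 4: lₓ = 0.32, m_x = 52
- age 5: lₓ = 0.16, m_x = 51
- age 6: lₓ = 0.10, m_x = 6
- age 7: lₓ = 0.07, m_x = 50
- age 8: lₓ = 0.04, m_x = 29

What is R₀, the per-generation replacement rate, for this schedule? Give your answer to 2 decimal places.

R₀ = Σ lₓ m_x:
  age 3: 0.70 × 44 = 30.8000
  age 4: 0.32 × 52 = 16.6400
  age 5: 0.16 × 51 = 8.1600
  age 6: 0.10 × 6 = 0.6000
  age 7: 0.07 × 50 = 3.5000
  age 8: 0.04 × 29 = 1.1600
R₀ = 30.8000 + 16.6400 + 8.1600 + 0.6000 + 3.5000 + 1.1600 = 60.8600

60.86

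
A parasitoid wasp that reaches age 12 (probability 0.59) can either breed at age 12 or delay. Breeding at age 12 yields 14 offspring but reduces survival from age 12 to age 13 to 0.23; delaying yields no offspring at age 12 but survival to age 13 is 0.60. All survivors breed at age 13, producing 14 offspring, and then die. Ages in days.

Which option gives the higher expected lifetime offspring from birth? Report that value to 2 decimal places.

10.16

breed at age 12: R₀ = 0.59 × (14 + 0.23 × 14) = 0.59 × 17.2200 = 10.1598
delay to age 13: R₀ = 0.59 × (0.60 × 14) = 0.59 × 8.4000 = 4.9560
Higher: breed at age 12 (10.1598).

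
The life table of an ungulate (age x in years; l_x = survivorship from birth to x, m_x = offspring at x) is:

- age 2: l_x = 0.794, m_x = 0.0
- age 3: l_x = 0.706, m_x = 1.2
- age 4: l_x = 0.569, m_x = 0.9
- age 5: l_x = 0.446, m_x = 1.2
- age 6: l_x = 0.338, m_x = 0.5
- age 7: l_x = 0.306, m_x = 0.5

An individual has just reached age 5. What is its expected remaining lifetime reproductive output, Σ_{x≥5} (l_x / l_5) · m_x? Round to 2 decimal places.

1.92

l_5 = 0.446. Conditional survival from age 5 to x is l_x / l_5.
  x=5: (0.446/0.446) × 1.2 = 1.2000
  x=6: (0.338/0.446) × 0.5 = 0.3789
  x=7: (0.306/0.446) × 0.5 = 0.3430
Sum = 1.2000 + 0.3789 + 0.3430 = 1.9220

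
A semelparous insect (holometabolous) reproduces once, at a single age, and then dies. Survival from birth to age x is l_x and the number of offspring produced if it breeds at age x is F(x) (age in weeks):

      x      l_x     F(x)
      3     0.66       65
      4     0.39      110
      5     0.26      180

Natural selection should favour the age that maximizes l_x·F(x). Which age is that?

5

Expected offspring if breeding at age x = l_x × F(x):
  age 3: 0.66 × 65 = 42.900
  age 4: 0.39 × 110 = 42.900
  age 5: 0.26 × 180 = 46.800
Maximum at age 5 (46.800).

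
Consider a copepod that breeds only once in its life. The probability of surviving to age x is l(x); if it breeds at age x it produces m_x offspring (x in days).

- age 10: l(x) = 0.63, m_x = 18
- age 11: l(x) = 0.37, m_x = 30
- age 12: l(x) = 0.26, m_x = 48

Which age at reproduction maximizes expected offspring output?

Expected offspring if breeding at age x = l(x) × m_x:
  age 10: 0.63 × 18 = 11.340
  age 11: 0.37 × 30 = 11.100
  age 12: 0.26 × 48 = 12.480
Maximum at age 12 (12.480).

12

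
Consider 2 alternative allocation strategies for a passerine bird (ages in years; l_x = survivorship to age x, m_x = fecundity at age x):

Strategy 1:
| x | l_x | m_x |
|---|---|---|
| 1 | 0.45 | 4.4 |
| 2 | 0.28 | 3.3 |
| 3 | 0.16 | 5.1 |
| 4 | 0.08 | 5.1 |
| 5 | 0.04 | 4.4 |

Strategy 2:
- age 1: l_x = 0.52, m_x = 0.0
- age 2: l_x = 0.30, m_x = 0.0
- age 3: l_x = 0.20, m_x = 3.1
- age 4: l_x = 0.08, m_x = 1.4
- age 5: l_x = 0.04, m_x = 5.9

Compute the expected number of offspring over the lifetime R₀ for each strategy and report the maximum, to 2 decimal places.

4.30

Strategy 1: R₀ = 0.45×4.4 + 0.28×3.3 + 0.16×5.1 + 0.08×5.1 + 0.04×4.4 = 4.3040
Strategy 2: R₀ = 0.52×0.0 + 0.30×0.0 + 0.20×3.1 + 0.08×1.4 + 0.04×5.9 = 0.9680
Highest R₀: strategy 1 with 4.3040.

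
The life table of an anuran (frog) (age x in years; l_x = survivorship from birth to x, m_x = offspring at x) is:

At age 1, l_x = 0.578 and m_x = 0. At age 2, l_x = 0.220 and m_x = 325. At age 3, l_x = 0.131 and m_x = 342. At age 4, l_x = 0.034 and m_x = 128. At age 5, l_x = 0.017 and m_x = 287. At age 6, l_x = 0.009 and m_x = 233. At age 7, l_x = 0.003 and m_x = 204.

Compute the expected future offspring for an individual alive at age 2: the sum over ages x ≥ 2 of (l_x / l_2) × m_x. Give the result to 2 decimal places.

l_2 = 0.220. Conditional survival from age 2 to x is l_x / l_2.
  x=2: (0.220/0.220) × 325 = 325.0000
  x=3: (0.131/0.220) × 342 = 203.6455
  x=4: (0.034/0.220) × 128 = 19.7818
  x=5: (0.017/0.220) × 287 = 22.1773
  x=6: (0.009/0.220) × 233 = 9.5318
  x=7: (0.003/0.220) × 204 = 2.7818
Sum = 325.0000 + 203.6455 + 19.7818 + 22.1773 + 9.5318 + 2.7818 = 582.9182

582.92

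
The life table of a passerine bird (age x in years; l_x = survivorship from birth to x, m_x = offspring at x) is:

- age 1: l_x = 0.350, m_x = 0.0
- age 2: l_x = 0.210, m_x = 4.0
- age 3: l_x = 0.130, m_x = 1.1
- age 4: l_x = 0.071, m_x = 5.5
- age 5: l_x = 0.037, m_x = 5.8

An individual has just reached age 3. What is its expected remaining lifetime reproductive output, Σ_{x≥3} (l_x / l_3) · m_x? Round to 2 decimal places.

l_3 = 0.130. Conditional survival from age 3 to x is l_x / l_3.
  x=3: (0.130/0.130) × 1.1 = 1.1000
  x=4: (0.071/0.130) × 5.5 = 3.0038
  x=5: (0.037/0.130) × 5.8 = 1.6508
Sum = 1.1000 + 3.0038 + 1.6508 = 5.7546

5.75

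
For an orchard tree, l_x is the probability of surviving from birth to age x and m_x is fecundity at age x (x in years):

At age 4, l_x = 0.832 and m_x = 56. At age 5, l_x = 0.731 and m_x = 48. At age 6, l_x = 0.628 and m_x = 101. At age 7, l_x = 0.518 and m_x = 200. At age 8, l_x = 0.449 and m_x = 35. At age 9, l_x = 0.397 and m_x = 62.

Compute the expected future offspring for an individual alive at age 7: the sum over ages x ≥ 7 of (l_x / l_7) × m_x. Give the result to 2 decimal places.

277.86

l_7 = 0.518. Conditional survival from age 7 to x is l_x / l_7.
  x=7: (0.518/0.518) × 200 = 200.0000
  x=8: (0.449/0.518) × 35 = 30.3378
  x=9: (0.397/0.518) × 62 = 47.5174
Sum = 200.0000 + 30.3378 + 47.5174 = 277.8552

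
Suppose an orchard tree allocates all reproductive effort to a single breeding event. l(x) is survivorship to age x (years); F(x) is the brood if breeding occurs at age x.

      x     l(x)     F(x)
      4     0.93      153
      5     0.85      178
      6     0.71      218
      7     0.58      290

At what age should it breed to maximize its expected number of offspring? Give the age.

7

Expected offspring if breeding at age x = l(x) × F(x):
  age 4: 0.93 × 153 = 142.290
  age 5: 0.85 × 178 = 151.300
  age 6: 0.71 × 218 = 154.780
  age 7: 0.58 × 290 = 168.200
Maximum at age 7 (168.200).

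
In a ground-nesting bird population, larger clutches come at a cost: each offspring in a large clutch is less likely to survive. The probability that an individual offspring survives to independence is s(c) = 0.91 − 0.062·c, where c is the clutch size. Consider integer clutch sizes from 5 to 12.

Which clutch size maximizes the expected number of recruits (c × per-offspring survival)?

Expected recruits = c × s(c):
  c=5: 5 × 0.600 = 3.000
  c=6: 6 × 0.538 = 3.228
  c=7: 7 × 0.476 = 3.332
  c=8: 8 × 0.414 = 3.312
  c=9: 9 × 0.352 = 3.168
  c=10: 10 × 0.290 = 2.900
  c=11: 11 × 0.228 = 2.508
  c=12: 12 × 0.166 = 1.992
Maximum at c = 7 (3.332 recruits).

7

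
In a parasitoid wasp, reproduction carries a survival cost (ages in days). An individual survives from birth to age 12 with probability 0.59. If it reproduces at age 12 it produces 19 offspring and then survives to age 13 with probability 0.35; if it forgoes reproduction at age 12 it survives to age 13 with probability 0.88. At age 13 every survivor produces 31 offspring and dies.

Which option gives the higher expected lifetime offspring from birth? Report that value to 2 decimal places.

breed at age 12: R₀ = 0.59 × (19 + 0.35 × 31) = 0.59 × 29.8500 = 17.6115
delay to age 13: R₀ = 0.59 × (0.88 × 31) = 0.59 × 27.2800 = 16.0952
Higher: breed at age 12 (17.6115).

17.61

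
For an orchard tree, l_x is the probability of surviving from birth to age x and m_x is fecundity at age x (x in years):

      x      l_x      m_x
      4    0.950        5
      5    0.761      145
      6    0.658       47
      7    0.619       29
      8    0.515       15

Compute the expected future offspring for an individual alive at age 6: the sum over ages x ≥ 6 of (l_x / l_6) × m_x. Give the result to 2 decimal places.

86.02

l_6 = 0.658. Conditional survival from age 6 to x is l_x / l_6.
  x=6: (0.658/0.658) × 47 = 47.0000
  x=7: (0.619/0.658) × 29 = 27.2812
  x=8: (0.515/0.658) × 15 = 11.7401
Sum = 47.0000 + 27.2812 + 11.7401 = 86.0213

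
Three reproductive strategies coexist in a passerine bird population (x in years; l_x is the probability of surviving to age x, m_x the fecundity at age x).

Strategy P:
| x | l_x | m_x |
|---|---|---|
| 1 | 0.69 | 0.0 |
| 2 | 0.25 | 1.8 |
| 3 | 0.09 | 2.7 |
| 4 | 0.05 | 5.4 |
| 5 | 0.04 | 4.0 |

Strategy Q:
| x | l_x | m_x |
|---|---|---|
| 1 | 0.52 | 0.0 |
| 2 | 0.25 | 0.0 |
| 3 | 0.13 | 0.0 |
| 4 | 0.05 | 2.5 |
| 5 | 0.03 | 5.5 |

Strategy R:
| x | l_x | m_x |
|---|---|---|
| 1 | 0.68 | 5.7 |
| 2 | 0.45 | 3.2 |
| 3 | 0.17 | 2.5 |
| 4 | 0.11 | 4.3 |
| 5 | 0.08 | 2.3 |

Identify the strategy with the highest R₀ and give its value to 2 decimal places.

6.40

Strategy P: R₀ = 0.69×0.0 + 0.25×1.8 + 0.09×2.7 + 0.05×5.4 + 0.04×4.0 = 1.1230
Strategy Q: R₀ = 0.52×0.0 + 0.25×0.0 + 0.13×0.0 + 0.05×2.5 + 0.03×5.5 = 0.2900
Strategy R: R₀ = 0.68×5.7 + 0.45×3.2 + 0.17×2.5 + 0.11×4.3 + 0.08×2.3 = 6.3980
Highest R₀: strategy R with 6.3980.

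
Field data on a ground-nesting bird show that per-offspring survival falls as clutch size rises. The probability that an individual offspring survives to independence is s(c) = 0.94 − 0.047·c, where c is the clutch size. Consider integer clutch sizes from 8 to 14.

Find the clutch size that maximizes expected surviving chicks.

10

Expected surviving chicks = c × s(c):
  c=8: 8 × 0.564 = 4.512
  c=9: 9 × 0.517 = 4.653
  c=10: 10 × 0.470 = 4.700
  c=11: 11 × 0.423 = 4.653
  c=12: 12 × 0.376 = 4.512
  c=13: 13 × 0.329 = 4.277
  c=14: 14 × 0.282 = 3.948
Maximum at c = 10 (4.700 surviving chicks).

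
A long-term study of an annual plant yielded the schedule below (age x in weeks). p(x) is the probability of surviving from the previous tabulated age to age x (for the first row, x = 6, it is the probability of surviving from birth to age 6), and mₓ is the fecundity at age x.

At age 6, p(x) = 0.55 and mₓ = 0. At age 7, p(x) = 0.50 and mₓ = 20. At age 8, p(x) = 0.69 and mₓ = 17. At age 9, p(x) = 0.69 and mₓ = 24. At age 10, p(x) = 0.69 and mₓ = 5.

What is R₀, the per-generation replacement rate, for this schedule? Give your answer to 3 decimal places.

Survivorship from birth: l_x = p_6·p_7·…·p_x.
  l_6 = 0.55000
  l_7 = 0.27500
  l_8 = 0.18975
  l_9 = 0.13093
  l_10 = 0.09034
R₀ = Σ l_x mₓ:
  age 6: 0.55000 × 0 = 0.0000
  age 7: 0.27500 × 20 = 5.5000
  age 8: 0.18975 × 17 = 3.2258
  age 9: 0.13093 × 24 = 3.1423
  age 10: 0.09034 × 5 = 0.4517
R₀ = 0.0000 + 5.5000 + 3.2258 + 3.1423 + 0.4517 = 12.3198

12.320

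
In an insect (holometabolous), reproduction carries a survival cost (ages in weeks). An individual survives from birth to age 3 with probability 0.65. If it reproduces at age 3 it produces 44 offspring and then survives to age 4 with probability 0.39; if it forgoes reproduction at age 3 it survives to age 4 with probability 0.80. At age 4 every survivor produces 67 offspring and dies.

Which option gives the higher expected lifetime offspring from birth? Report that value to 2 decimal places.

45.58

breed at age 3: R₀ = 0.65 × (44 + 0.39 × 67) = 0.65 × 70.1300 = 45.5845
delay to age 4: R₀ = 0.65 × (0.80 × 67) = 0.65 × 53.6000 = 34.8400
Higher: breed at age 3 (45.5845).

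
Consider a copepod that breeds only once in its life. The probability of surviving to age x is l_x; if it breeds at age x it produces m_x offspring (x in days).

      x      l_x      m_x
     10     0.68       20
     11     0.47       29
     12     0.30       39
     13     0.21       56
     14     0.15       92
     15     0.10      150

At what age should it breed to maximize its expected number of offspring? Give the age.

15

Expected offspring if breeding at age x = l_x × m_x:
  age 10: 0.68 × 20 = 13.600
  age 11: 0.47 × 29 = 13.630
  age 12: 0.30 × 39 = 11.700
  age 13: 0.21 × 56 = 11.760
  age 14: 0.15 × 92 = 13.800
  age 15: 0.10 × 150 = 15.000
Maximum at age 15 (15.000).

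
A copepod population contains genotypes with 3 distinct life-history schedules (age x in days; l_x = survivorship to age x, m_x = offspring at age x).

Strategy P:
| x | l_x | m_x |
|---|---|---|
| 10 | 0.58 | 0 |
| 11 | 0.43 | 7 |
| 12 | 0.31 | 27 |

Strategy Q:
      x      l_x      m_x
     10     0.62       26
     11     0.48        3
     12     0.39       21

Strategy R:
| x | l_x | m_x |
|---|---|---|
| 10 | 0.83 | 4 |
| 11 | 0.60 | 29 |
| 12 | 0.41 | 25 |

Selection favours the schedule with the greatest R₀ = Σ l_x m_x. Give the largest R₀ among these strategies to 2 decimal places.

30.97

Strategy P: R₀ = 0.58×0 + 0.43×7 + 0.31×27 = 11.3800
Strategy Q: R₀ = 0.62×26 + 0.48×3 + 0.39×21 = 25.7500
Strategy R: R₀ = 0.83×4 + 0.60×29 + 0.41×25 = 30.9700
Highest R₀: strategy R with 30.9700.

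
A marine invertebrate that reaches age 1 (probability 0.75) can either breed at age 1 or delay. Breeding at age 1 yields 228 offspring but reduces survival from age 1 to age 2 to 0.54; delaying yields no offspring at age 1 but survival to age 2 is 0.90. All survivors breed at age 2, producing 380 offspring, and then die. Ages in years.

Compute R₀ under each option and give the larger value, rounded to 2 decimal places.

breed at age 1: R₀ = 0.75 × (228 + 0.54 × 380) = 0.75 × 433.2000 = 324.9000
delay to age 2: R₀ = 0.75 × (0.90 × 380) = 0.75 × 342.0000 = 256.5000
Higher: breed at age 1 (324.9000).

324.90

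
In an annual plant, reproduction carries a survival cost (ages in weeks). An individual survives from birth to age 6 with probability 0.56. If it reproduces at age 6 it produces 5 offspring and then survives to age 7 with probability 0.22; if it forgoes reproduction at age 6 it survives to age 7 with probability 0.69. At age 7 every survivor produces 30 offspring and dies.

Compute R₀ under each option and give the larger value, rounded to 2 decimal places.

breed at age 6: R₀ = 0.56 × (5 + 0.22 × 30) = 0.56 × 11.6000 = 6.4960
delay to age 7: R₀ = 0.56 × (0.69 × 30) = 0.56 × 20.7000 = 11.5920
Higher: delay to age 7 (11.5920).

11.59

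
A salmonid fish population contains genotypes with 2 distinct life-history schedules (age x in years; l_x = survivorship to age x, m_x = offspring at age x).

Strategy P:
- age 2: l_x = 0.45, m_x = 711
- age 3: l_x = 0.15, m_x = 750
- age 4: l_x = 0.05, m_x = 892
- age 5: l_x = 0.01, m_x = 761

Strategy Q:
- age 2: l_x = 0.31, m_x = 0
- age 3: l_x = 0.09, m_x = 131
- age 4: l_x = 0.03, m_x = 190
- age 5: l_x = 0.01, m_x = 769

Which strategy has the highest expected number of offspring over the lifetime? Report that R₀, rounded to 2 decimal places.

Strategy P: R₀ = 0.45×711 + 0.15×750 + 0.05×892 + 0.01×761 = 484.6600
Strategy Q: R₀ = 0.31×0 + 0.09×131 + 0.03×190 + 0.01×769 = 25.1800
Highest R₀: strategy P with 484.6600.

484.66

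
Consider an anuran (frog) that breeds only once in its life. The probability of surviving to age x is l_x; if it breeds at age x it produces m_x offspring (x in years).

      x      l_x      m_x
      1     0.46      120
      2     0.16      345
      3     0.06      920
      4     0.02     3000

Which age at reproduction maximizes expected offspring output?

Expected offspring if breeding at age x = l_x × m_x:
  age 1: 0.46 × 120 = 55.200
  age 2: 0.16 × 345 = 55.200
  age 3: 0.06 × 920 = 55.200
  age 4: 0.02 × 3000 = 60.000
Maximum at age 4 (60.000).

4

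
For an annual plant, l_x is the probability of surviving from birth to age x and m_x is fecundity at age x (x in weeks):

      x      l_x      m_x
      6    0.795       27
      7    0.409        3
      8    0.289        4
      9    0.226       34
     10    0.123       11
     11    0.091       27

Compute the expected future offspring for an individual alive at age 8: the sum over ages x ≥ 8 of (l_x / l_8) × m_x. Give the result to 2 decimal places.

43.77

l_8 = 0.289. Conditional survival from age 8 to x is l_x / l_8.
  x=8: (0.289/0.289) × 4 = 4.0000
  x=9: (0.226/0.289) × 34 = 26.5882
  x=10: (0.123/0.289) × 11 = 4.6817
  x=11: (0.091/0.289) × 27 = 8.5017
Sum = 4.0000 + 26.5882 + 4.6817 + 8.5017 = 43.7716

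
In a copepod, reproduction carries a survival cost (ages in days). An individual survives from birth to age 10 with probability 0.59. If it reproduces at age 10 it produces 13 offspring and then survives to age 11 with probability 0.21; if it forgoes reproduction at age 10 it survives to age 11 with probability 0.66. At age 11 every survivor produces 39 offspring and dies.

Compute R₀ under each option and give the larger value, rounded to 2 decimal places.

15.19

breed at age 10: R₀ = 0.59 × (13 + 0.21 × 39) = 0.59 × 21.1900 = 12.5021
delay to age 11: R₀ = 0.59 × (0.66 × 39) = 0.59 × 25.7400 = 15.1866
Higher: delay to age 11 (15.1866).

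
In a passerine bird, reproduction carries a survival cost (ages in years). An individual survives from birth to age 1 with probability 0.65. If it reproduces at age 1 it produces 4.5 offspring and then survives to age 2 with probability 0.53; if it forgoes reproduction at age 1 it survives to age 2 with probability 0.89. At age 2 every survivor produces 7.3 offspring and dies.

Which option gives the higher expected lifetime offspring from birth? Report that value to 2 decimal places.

breed at age 1: R₀ = 0.65 × (4.5 + 0.53 × 7.3) = 0.65 × 8.3690 = 5.4398
delay to age 2: R₀ = 0.65 × (0.89 × 7.3) = 0.65 × 6.4970 = 4.2230
Higher: breed at age 1 (5.4398).

5.44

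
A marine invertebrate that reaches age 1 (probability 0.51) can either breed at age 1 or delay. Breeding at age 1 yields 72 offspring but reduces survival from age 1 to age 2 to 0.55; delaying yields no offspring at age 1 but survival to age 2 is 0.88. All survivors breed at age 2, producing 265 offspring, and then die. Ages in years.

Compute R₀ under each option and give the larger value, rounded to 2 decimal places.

breed at age 1: R₀ = 0.51 × (72 + 0.55 × 265) = 0.51 × 217.7500 = 111.0525
delay to age 2: R₀ = 0.51 × (0.88 × 265) = 0.51 × 233.2000 = 118.9320
Higher: delay to age 2 (118.9320).

118.93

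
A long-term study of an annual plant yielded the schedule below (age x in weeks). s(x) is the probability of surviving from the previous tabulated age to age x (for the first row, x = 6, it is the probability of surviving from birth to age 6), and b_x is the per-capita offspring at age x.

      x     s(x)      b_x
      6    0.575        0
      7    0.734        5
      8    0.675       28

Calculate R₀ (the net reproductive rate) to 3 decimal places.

Survivorship from birth: l_x = s_6·s_7·…·s_x.
  l_6 = 0.57500
  l_7 = 0.42205
  l_8 = 0.28488
R₀ = Σ l_x b_x:
  age 6: 0.57500 × 0 = 0.0000
  age 7: 0.42205 × 5 = 2.1102
  age 8: 0.28488 × 28 = 7.9766
R₀ = 0.0000 + 2.1102 + 7.9766 = 10.0869

10.087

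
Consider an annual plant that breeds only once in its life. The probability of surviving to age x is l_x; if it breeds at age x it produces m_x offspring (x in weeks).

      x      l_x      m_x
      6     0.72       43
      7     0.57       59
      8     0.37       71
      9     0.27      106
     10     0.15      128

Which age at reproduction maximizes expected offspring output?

7

Expected offspring if breeding at age x = l_x × m_x:
  age 6: 0.72 × 43 = 30.960
  age 7: 0.57 × 59 = 33.630
  age 8: 0.37 × 71 = 26.270
  age 9: 0.27 × 106 = 28.620
  age 10: 0.15 × 128 = 19.200
Maximum at age 7 (33.630).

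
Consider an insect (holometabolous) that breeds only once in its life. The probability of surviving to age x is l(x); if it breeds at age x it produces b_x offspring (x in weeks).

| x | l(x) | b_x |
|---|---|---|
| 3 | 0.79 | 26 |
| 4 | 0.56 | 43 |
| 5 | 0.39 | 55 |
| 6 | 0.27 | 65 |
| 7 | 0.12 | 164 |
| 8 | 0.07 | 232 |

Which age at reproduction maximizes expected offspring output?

Expected offspring if breeding at age x = l(x) × b_x:
  age 3: 0.79 × 26 = 20.540
  age 4: 0.56 × 43 = 24.080
  age 5: 0.39 × 55 = 21.450
  age 6: 0.27 × 65 = 17.550
  age 7: 0.12 × 164 = 19.680
  age 8: 0.07 × 232 = 16.240
Maximum at age 4 (24.080).

4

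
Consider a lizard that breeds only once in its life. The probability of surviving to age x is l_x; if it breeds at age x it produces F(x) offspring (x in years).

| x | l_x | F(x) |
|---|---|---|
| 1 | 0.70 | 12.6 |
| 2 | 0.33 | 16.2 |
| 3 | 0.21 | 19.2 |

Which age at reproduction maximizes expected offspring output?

Expected offspring if breeding at age x = l_x × F(x):
  age 1: 0.70 × 12.6 = 8.820
  age 2: 0.33 × 16.2 = 5.346
  age 3: 0.21 × 19.2 = 4.032
Maximum at age 1 (8.820).

1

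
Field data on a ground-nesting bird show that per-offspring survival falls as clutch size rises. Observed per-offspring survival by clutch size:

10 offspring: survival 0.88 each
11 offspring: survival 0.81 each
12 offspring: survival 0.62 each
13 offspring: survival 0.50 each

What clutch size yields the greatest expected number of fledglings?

Expected fledglings = c × s(c):
  c=10: 10 × 0.88 = 8.800
  c=11: 11 × 0.81 = 8.910
  c=12: 12 × 0.62 = 7.440
  c=13: 13 × 0.50 = 6.500
Maximum at c = 11 (8.910 fledglings).

11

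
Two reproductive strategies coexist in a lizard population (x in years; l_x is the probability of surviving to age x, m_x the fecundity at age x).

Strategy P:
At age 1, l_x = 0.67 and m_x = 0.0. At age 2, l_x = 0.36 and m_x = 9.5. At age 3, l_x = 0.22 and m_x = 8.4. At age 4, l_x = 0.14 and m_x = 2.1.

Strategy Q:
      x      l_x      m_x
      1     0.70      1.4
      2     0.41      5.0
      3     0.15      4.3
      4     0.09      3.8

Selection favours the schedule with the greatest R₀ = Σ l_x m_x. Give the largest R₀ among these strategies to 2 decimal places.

5.56

Strategy P: R₀ = 0.67×0.0 + 0.36×9.5 + 0.22×8.4 + 0.14×2.1 = 5.5620
Strategy Q: R₀ = 0.70×1.4 + 0.41×5.0 + 0.15×4.3 + 0.09×3.8 = 4.0170
Highest R₀: strategy P with 5.5620.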